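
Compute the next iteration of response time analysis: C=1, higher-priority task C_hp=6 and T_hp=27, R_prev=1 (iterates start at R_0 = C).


R_next = C + ceil(R_prev / T_hp) * C_hp
ceil(1 / 27) = ceil(0.037) = 1
Interference = 1 * 6 = 6
R_next = 1 + 6 = 7

7


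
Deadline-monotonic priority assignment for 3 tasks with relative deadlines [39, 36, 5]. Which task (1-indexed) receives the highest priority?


Sort tasks by relative deadline (ascending):
  Task 3: deadline = 5
  Task 2: deadline = 36
  Task 1: deadline = 39
Priority order (highest first): [3, 2, 1]
Highest priority task = 3

3


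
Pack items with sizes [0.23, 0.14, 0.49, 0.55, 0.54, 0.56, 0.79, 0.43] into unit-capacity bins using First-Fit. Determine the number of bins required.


Place items sequentially using First-Fit:
  Item 0.23 -> new Bin 1
  Item 0.14 -> Bin 1 (now 0.37)
  Item 0.49 -> Bin 1 (now 0.86)
  Item 0.55 -> new Bin 2
  Item 0.54 -> new Bin 3
  Item 0.56 -> new Bin 4
  Item 0.79 -> new Bin 5
  Item 0.43 -> Bin 2 (now 0.98)
Total bins used = 5

5


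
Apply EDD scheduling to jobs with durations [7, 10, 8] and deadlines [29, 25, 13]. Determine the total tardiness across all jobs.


Sort by due date (EDD order): [(8, 13), (10, 25), (7, 29)]
Compute completion times and tardiness:
  Job 1: p=8, d=13, C=8, tardiness=max(0,8-13)=0
  Job 2: p=10, d=25, C=18, tardiness=max(0,18-25)=0
  Job 3: p=7, d=29, C=25, tardiness=max(0,25-29)=0
Total tardiness = 0

0


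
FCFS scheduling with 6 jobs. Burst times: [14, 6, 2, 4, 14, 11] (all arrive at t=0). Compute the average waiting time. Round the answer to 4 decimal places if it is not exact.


FCFS order (as given): [14, 6, 2, 4, 14, 11]
Waiting times:
  Job 1: wait = 0
  Job 2: wait = 14
  Job 3: wait = 20
  Job 4: wait = 22
  Job 5: wait = 26
  Job 6: wait = 40
Sum of waiting times = 122
Average waiting time = 122/6 = 20.3333

20.3333


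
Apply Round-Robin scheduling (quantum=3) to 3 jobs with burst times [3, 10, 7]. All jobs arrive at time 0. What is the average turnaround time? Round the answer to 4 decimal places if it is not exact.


Time quantum = 3
Execution trace:
  J1 runs 3 units, time = 3
  J2 runs 3 units, time = 6
  J3 runs 3 units, time = 9
  J2 runs 3 units, time = 12
  J3 runs 3 units, time = 15
  J2 runs 3 units, time = 18
  J3 runs 1 units, time = 19
  J2 runs 1 units, time = 20
Finish times: [3, 20, 19]
Average turnaround = 42/3 = 14.0

14.0


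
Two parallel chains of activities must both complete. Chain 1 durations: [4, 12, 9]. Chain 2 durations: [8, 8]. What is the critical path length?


Path A total = 4 + 12 + 9 = 25
Path B total = 8 + 8 = 16
Critical path = longest path = max(25, 16) = 25

25


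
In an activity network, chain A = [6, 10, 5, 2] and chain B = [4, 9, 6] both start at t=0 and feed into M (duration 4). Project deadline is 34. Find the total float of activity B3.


Forward pass: ES(B3) = sum of predecessors on chain B = 13
EF = ES + duration = 13 + 6 = 19
Backward pass: LF(M) = deadline = 34; LS(M) = 34 - 4 = 30
LF(B3) = LS(M) - sum(successors on chain B) = 30 - 0 = 30
LS = LF - duration = 30 - 6 = 24
Total float = LS - ES = 24 - 13 = 11

11


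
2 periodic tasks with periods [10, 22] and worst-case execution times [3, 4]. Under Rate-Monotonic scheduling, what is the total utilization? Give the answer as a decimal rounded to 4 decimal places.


Compute individual utilizations (exact fractions):
  Task 1: C/T = 3/10 (approx. 0.3)
  Task 2: C/T = 4/22 = 2/11 (approx. 0.1818)
Total utilization U = 3/10 + 2/11 = 53/110
Rounded to 4 decimal places: U = 0.4818
RM (Liu & Layland) bound for 2 tasks = 0.828427; compare with U = 53/110 (approx. 0.481818)
U <= bound, so schedulable by RM sufficient condition.

0.4818


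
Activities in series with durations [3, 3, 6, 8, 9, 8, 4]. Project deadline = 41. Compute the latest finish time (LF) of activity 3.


LF(activity 3) = deadline - sum of successor durations
Successors: activities 4 through 7 with durations [8, 9, 8, 4]
Sum of successor durations = 29
LF = 41 - 29 = 12

12


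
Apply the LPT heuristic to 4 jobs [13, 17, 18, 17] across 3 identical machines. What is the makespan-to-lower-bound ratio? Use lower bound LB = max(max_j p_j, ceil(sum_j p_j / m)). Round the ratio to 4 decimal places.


LPT order: [18, 17, 17, 13]
Machine loads after assignment: [18, 30, 17]
LPT makespan = 30
Lower bound = max(max_job, ceil(total/3)) = max(18, 22) = 22
Ratio = 30 / 22 = 1.3636

1.3636


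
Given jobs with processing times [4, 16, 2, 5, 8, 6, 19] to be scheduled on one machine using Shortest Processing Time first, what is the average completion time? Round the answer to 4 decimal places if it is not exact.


Sort jobs by processing time (SPT order): [2, 4, 5, 6, 8, 16, 19]
Compute completion times sequentially:
  Job 1: processing = 2, completes at 2
  Job 2: processing = 4, completes at 6
  Job 3: processing = 5, completes at 11
  Job 4: processing = 6, completes at 17
  Job 5: processing = 8, completes at 25
  Job 6: processing = 16, completes at 41
  Job 7: processing = 19, completes at 60
Sum of completion times = 162
Average completion time = 162/7 = 23.1429

23.1429


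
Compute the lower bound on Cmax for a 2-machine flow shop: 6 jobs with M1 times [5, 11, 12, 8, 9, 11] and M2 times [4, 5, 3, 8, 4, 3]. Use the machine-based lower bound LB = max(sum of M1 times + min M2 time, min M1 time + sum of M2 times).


LB1 = sum(M1 times) + min(M2 times) = 56 + 3 = 59
LB2 = min(M1 times) + sum(M2 times) = 5 + 27 = 32
Lower bound = max(LB1, LB2) = max(59, 32) = 59

59


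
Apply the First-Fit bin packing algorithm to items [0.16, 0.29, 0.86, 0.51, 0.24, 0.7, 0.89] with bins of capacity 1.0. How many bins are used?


Place items sequentially using First-Fit:
  Item 0.16 -> new Bin 1
  Item 0.29 -> Bin 1 (now 0.45)
  Item 0.86 -> new Bin 2
  Item 0.51 -> Bin 1 (now 0.96)
  Item 0.24 -> new Bin 3
  Item 0.7 -> Bin 3 (now 0.94)
  Item 0.89 -> new Bin 4
Total bins used = 4

4


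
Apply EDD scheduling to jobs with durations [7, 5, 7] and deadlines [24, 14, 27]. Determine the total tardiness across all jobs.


Sort by due date (EDD order): [(5, 14), (7, 24), (7, 27)]
Compute completion times and tardiness:
  Job 1: p=5, d=14, C=5, tardiness=max(0,5-14)=0
  Job 2: p=7, d=24, C=12, tardiness=max(0,12-24)=0
  Job 3: p=7, d=27, C=19, tardiness=max(0,19-27)=0
Total tardiness = 0

0


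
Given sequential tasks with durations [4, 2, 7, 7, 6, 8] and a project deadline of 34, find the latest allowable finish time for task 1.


LF(activity 1) = deadline - sum of successor durations
Successors: activities 2 through 6 with durations [2, 7, 7, 6, 8]
Sum of successor durations = 30
LF = 34 - 30 = 4

4


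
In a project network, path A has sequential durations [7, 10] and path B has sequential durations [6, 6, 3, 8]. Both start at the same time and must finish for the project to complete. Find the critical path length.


Path A total = 7 + 10 = 17
Path B total = 6 + 6 + 3 + 8 = 23
Critical path = longest path = max(17, 23) = 23

23


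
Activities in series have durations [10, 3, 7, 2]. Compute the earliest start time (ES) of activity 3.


Activity 3 starts after activities 1 through 2 complete.
Predecessor durations: [10, 3]
ES = 10 + 3 = 13

13


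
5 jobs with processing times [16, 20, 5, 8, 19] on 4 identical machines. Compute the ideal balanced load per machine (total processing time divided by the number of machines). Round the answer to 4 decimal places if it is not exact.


Total processing time = 16 + 20 + 5 + 8 + 19 = 68
Number of machines = 4
Ideal balanced load = 68 / 4 = 17.0

17.0


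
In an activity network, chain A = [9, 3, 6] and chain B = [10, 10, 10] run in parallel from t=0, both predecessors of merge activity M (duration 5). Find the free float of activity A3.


ES(A3) = sum of predecessors on chain A = 12
EF(A3) = ES + duration = 12 + 6 = 18
Successor of A3 is M. ES(M) = max(sum(A), sum(B)) = max(18, 30) = 30
Free float = ES(successor) - EF(current) = 30 - 18 = 12

12


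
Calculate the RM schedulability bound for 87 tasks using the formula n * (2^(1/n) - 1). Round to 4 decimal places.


Compute 2^(1/87) = 1.0079990316
Subtract 1: 1.0079990316 - 1 = 0.0079990316
Multiply by n: 87 * 0.0079990316 = 0.6959157492
Round to 4 dp: 0.6959

0.6959


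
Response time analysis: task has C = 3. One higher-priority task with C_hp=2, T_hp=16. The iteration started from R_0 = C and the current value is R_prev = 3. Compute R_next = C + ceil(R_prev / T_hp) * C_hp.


R_next = C + ceil(R_prev / T_hp) * C_hp
ceil(3 / 16) = ceil(0.1875) = 1
Interference = 1 * 2 = 2
R_next = 3 + 2 = 5

5


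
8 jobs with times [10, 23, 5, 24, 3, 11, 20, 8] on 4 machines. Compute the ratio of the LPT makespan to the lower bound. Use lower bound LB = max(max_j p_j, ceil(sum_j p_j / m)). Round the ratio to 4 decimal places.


LPT order: [24, 23, 20, 11, 10, 8, 5, 3]
Machine loads after assignment: [24, 26, 28, 26]
LPT makespan = 28
Lower bound = max(max_job, ceil(total/4)) = max(24, 26) = 26
Ratio = 28 / 26 = 1.0769

1.0769


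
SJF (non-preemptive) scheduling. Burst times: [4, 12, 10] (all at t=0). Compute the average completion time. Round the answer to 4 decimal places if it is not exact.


SJF order (ascending): [4, 10, 12]
Completion times:
  Job 1: burst=4, C=4
  Job 2: burst=10, C=14
  Job 3: burst=12, C=26
Average completion = 44/3 = 14.6667

14.6667


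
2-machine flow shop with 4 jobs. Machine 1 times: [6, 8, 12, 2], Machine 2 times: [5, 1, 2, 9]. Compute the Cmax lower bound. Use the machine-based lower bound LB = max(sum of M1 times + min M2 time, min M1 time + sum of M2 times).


LB1 = sum(M1 times) + min(M2 times) = 28 + 1 = 29
LB2 = min(M1 times) + sum(M2 times) = 2 + 17 = 19
Lower bound = max(LB1, LB2) = max(29, 19) = 29

29


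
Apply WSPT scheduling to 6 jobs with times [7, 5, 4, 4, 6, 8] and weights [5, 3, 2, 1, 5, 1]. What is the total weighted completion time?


Compute p/w ratios and sort ascending (WSPT): [(6, 5), (7, 5), (5, 3), (4, 2), (4, 1), (8, 1)]
Compute weighted completion times:
  Job (p=6,w=5): C=6, w*C=5*6=30
  Job (p=7,w=5): C=13, w*C=5*13=65
  Job (p=5,w=3): C=18, w*C=3*18=54
  Job (p=4,w=2): C=22, w*C=2*22=44
  Job (p=4,w=1): C=26, w*C=1*26=26
  Job (p=8,w=1): C=34, w*C=1*34=34
Total weighted completion time = 253

253


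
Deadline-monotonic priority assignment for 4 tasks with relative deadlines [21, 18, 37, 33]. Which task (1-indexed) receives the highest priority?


Sort tasks by relative deadline (ascending):
  Task 2: deadline = 18
  Task 1: deadline = 21
  Task 4: deadline = 33
  Task 3: deadline = 37
Priority order (highest first): [2, 1, 4, 3]
Highest priority task = 2

2


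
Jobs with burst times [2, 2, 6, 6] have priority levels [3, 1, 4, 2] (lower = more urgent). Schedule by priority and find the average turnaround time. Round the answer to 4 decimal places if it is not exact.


Sort by priority (ascending = highest first):
Order: [(1, 2), (2, 6), (3, 2), (4, 6)]
Completion times:
  Priority 1, burst=2, C=2
  Priority 2, burst=6, C=8
  Priority 3, burst=2, C=10
  Priority 4, burst=6, C=16
Average turnaround = 36/4 = 9.0

9.0


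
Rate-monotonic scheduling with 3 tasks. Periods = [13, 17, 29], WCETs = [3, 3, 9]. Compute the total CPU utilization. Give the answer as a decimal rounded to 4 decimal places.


Compute individual utilizations (exact fractions):
  Task 1: C/T = 3/13 (approx. 0.2308)
  Task 2: C/T = 3/17 (approx. 0.1765)
  Task 3: C/T = 9/29 (approx. 0.3103)
Total utilization U = 3/13 + 3/17 + 9/29 = 4599/6409
Rounded to 4 decimal places: U = 0.7176
RM (Liu & Layland) bound for 3 tasks = 0.779763; compare with U = 4599/6409 (approx. 0.717585)
U <= bound, so schedulable by RM sufficient condition.

0.7176


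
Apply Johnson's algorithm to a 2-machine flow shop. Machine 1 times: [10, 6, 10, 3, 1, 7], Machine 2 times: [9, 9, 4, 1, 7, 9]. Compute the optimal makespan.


Apply Johnson's rule:
  Group 1 (a <= b): [(5, 1, 7), (2, 6, 9), (6, 7, 9)]
  Group 2 (a > b): [(1, 10, 9), (3, 10, 4), (4, 3, 1)]
Optimal job order: [5, 2, 6, 1, 3, 4]
Schedule:
  Job 5: M1 done at 1, M2 done at 8
  Job 2: M1 done at 7, M2 done at 17
  Job 6: M1 done at 14, M2 done at 26
  Job 1: M1 done at 24, M2 done at 35
  Job 3: M1 done at 34, M2 done at 39
  Job 4: M1 done at 37, M2 done at 40
Makespan = 40

40


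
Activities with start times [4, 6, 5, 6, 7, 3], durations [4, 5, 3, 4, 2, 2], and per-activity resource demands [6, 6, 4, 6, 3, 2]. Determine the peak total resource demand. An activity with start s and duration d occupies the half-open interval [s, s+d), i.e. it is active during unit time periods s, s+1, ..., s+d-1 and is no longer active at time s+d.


Each activity i is active on [start_i, start_i + duration_i).
Compute total resource usage per time slot:
  t=0: active resources = [], total = 0
  t=1: active resources = [], total = 0
  t=2: active resources = [], total = 0
  t=3: active resources = [2], total = 2
  t=4: active resources = [6, 2], total = 8
  t=5: active resources = [6, 4], total = 10
  t=6: active resources = [6, 6, 4, 6], total = 22
  t=7: active resources = [6, 6, 4, 6, 3], total = 25
  t=8: active resources = [6, 6, 3], total = 15
  t=9: active resources = [6, 6], total = 12
  t=10: active resources = [6], total = 6
Peak resource demand = 25

25


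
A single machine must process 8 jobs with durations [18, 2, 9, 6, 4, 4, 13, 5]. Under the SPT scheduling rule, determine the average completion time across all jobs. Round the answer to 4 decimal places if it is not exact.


Sort jobs by processing time (SPT order): [2, 4, 4, 5, 6, 9, 13, 18]
Compute completion times sequentially:
  Job 1: processing = 2, completes at 2
  Job 2: processing = 4, completes at 6
  Job 3: processing = 4, completes at 10
  Job 4: processing = 5, completes at 15
  Job 5: processing = 6, completes at 21
  Job 6: processing = 9, completes at 30
  Job 7: processing = 13, completes at 43
  Job 8: processing = 18, completes at 61
Sum of completion times = 188
Average completion time = 188/8 = 23.5

23.5


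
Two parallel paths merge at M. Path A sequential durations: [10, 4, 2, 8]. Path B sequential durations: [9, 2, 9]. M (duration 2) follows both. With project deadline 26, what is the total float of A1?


Forward pass: ES(A1) = sum of predecessors on chain A = 0
EF = ES + duration = 0 + 10 = 10
Backward pass: LF(M) = deadline = 26; LS(M) = 26 - 2 = 24
LF(A1) = LS(M) - sum(successors on chain A) = 24 - 14 = 10
LS = LF - duration = 10 - 10 = 0
Total float = LS - ES = 0 - 0 = 0

0


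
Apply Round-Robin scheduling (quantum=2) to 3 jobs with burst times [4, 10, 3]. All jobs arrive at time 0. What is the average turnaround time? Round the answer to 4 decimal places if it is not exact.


Time quantum = 2
Execution trace:
  J1 runs 2 units, time = 2
  J2 runs 2 units, time = 4
  J3 runs 2 units, time = 6
  J1 runs 2 units, time = 8
  J2 runs 2 units, time = 10
  J3 runs 1 units, time = 11
  J2 runs 2 units, time = 13
  J2 runs 2 units, time = 15
  J2 runs 2 units, time = 17
Finish times: [8, 17, 11]
Average turnaround = 36/3 = 12.0

12.0


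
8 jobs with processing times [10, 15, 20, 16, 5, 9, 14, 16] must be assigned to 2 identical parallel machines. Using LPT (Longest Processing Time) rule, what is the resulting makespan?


Sort jobs in decreasing order (LPT): [20, 16, 16, 15, 14, 10, 9, 5]
Assign each job to the least loaded machine:
  Machine 1: jobs [20, 15, 10, 9], load = 54
  Machine 2: jobs [16, 16, 14, 5], load = 51
Makespan = max load = 54

54


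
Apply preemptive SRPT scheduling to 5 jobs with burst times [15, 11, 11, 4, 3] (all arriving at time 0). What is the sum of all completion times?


Since all jobs arrive at t=0, SRPT equals SPT ordering.
SPT order: [3, 4, 11, 11, 15]
Completion times:
  Job 1: p=3, C=3
  Job 2: p=4, C=7
  Job 3: p=11, C=18
  Job 4: p=11, C=29
  Job 5: p=15, C=44
Total completion time = 3 + 7 + 18 + 29 + 44 = 101

101


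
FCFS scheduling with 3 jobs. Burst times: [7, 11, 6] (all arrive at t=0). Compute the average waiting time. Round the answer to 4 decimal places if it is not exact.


FCFS order (as given): [7, 11, 6]
Waiting times:
  Job 1: wait = 0
  Job 2: wait = 7
  Job 3: wait = 18
Sum of waiting times = 25
Average waiting time = 25/3 = 8.3333

8.3333


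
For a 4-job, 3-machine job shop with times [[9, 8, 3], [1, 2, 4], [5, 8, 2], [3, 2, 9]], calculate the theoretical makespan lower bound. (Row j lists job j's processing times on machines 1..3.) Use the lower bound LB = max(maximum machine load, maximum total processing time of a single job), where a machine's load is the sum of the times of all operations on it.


Machine loads:
  Machine 1: 9 + 1 + 5 + 3 = 18
  Machine 2: 8 + 2 + 8 + 2 = 20
  Machine 3: 3 + 4 + 2 + 9 = 18
Max machine load = 20
Job totals:
  Job 1: 20
  Job 2: 7
  Job 3: 15
  Job 4: 14
Max job total = 20
Lower bound = max(20, 20) = 20

20


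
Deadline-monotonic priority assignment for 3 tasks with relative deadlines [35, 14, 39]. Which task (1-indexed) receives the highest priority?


Sort tasks by relative deadline (ascending):
  Task 2: deadline = 14
  Task 1: deadline = 35
  Task 3: deadline = 39
Priority order (highest first): [2, 1, 3]
Highest priority task = 2

2


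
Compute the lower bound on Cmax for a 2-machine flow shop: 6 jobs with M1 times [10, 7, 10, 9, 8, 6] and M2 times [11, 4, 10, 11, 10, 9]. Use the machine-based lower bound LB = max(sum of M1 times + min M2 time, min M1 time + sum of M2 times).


LB1 = sum(M1 times) + min(M2 times) = 50 + 4 = 54
LB2 = min(M1 times) + sum(M2 times) = 6 + 55 = 61
Lower bound = max(LB1, LB2) = max(54, 61) = 61

61


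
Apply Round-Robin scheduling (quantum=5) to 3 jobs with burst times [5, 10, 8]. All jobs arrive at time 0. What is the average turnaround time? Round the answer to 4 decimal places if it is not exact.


Time quantum = 5
Execution trace:
  J1 runs 5 units, time = 5
  J2 runs 5 units, time = 10
  J3 runs 5 units, time = 15
  J2 runs 5 units, time = 20
  J3 runs 3 units, time = 23
Finish times: [5, 20, 23]
Average turnaround = 48/3 = 16.0

16.0


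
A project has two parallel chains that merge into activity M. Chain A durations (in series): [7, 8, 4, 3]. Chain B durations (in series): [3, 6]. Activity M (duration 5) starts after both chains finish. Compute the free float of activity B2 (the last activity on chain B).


ES(B2) = sum of predecessors on chain B = 3
EF(B2) = ES + duration = 3 + 6 = 9
Successor of B2 is M. ES(M) = max(sum(A), sum(B)) = max(22, 9) = 22
Free float = ES(successor) - EF(current) = 22 - 9 = 13

13


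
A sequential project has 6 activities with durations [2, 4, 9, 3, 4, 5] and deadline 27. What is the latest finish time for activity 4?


LF(activity 4) = deadline - sum of successor durations
Successors: activities 5 through 6 with durations [4, 5]
Sum of successor durations = 9
LF = 27 - 9 = 18

18


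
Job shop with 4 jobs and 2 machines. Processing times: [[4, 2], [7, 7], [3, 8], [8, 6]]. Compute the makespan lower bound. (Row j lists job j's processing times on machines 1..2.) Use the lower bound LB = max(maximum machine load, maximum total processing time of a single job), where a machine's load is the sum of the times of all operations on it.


Machine loads:
  Machine 1: 4 + 7 + 3 + 8 = 22
  Machine 2: 2 + 7 + 8 + 6 = 23
Max machine load = 23
Job totals:
  Job 1: 6
  Job 2: 14
  Job 3: 11
  Job 4: 14
Max job total = 14
Lower bound = max(23, 14) = 23

23


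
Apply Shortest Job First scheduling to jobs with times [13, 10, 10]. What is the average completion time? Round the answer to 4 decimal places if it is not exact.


SJF order (ascending): [10, 10, 13]
Completion times:
  Job 1: burst=10, C=10
  Job 2: burst=10, C=20
  Job 3: burst=13, C=33
Average completion = 63/3 = 21.0

21.0


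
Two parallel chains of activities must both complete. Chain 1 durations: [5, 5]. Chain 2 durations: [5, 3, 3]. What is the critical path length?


Path A total = 5 + 5 = 10
Path B total = 5 + 3 + 3 = 11
Critical path = longest path = max(10, 11) = 11

11


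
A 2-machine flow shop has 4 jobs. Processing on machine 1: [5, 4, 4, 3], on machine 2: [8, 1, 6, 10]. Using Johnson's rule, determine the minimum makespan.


Apply Johnson's rule:
  Group 1 (a <= b): [(4, 3, 10), (3, 4, 6), (1, 5, 8)]
  Group 2 (a > b): [(2, 4, 1)]
Optimal job order: [4, 3, 1, 2]
Schedule:
  Job 4: M1 done at 3, M2 done at 13
  Job 3: M1 done at 7, M2 done at 19
  Job 1: M1 done at 12, M2 done at 27
  Job 2: M1 done at 16, M2 done at 28
Makespan = 28

28


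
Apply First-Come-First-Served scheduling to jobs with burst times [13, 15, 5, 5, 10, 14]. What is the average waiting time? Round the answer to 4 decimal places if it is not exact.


FCFS order (as given): [13, 15, 5, 5, 10, 14]
Waiting times:
  Job 1: wait = 0
  Job 2: wait = 13
  Job 3: wait = 28
  Job 4: wait = 33
  Job 5: wait = 38
  Job 6: wait = 48
Sum of waiting times = 160
Average waiting time = 160/6 = 26.6667

26.6667


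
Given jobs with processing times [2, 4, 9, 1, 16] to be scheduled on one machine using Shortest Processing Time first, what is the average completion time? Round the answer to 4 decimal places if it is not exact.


Sort jobs by processing time (SPT order): [1, 2, 4, 9, 16]
Compute completion times sequentially:
  Job 1: processing = 1, completes at 1
  Job 2: processing = 2, completes at 3
  Job 3: processing = 4, completes at 7
  Job 4: processing = 9, completes at 16
  Job 5: processing = 16, completes at 32
Sum of completion times = 59
Average completion time = 59/5 = 11.8

11.8


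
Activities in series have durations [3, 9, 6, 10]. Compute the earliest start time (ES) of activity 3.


Activity 3 starts after activities 1 through 2 complete.
Predecessor durations: [3, 9]
ES = 3 + 9 = 12

12


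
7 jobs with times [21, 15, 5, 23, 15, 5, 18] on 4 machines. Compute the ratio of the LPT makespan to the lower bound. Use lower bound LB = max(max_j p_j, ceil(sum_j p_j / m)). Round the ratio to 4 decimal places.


LPT order: [23, 21, 18, 15, 15, 5, 5]
Machine loads after assignment: [23, 26, 23, 30]
LPT makespan = 30
Lower bound = max(max_job, ceil(total/4)) = max(23, 26) = 26
Ratio = 30 / 26 = 1.1538

1.1538


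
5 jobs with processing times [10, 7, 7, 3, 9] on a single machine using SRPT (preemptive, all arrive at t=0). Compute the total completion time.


Since all jobs arrive at t=0, SRPT equals SPT ordering.
SPT order: [3, 7, 7, 9, 10]
Completion times:
  Job 1: p=3, C=3
  Job 2: p=7, C=10
  Job 3: p=7, C=17
  Job 4: p=9, C=26
  Job 5: p=10, C=36
Total completion time = 3 + 10 + 17 + 26 + 36 = 92

92


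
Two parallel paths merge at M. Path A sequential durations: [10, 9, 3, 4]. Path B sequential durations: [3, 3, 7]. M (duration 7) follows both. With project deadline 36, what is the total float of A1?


Forward pass: ES(A1) = sum of predecessors on chain A = 0
EF = ES + duration = 0 + 10 = 10
Backward pass: LF(M) = deadline = 36; LS(M) = 36 - 7 = 29
LF(A1) = LS(M) - sum(successors on chain A) = 29 - 16 = 13
LS = LF - duration = 13 - 10 = 3
Total float = LS - ES = 3 - 0 = 3

3


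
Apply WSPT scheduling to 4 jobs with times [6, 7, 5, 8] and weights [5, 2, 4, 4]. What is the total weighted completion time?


Compute p/w ratios and sort ascending (WSPT): [(6, 5), (5, 4), (8, 4), (7, 2)]
Compute weighted completion times:
  Job (p=6,w=5): C=6, w*C=5*6=30
  Job (p=5,w=4): C=11, w*C=4*11=44
  Job (p=8,w=4): C=19, w*C=4*19=76
  Job (p=7,w=2): C=26, w*C=2*26=52
Total weighted completion time = 202

202


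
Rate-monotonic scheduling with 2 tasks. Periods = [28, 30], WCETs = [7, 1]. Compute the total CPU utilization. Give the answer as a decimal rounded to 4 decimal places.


Compute individual utilizations (exact fractions):
  Task 1: C/T = 7/28 = 1/4 (approx. 0.25)
  Task 2: C/T = 1/30 (approx. 0.0333)
Total utilization U = 1/4 + 1/30 = 17/60
Rounded to 4 decimal places: U = 0.2833
RM (Liu & Layland) bound for 2 tasks = 0.828427; compare with U = 17/60 (approx. 0.283333)
U <= bound, so schedulable by RM sufficient condition.

0.2833


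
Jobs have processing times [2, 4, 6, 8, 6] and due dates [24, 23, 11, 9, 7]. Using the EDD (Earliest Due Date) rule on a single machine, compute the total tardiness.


Sort by due date (EDD order): [(6, 7), (8, 9), (6, 11), (4, 23), (2, 24)]
Compute completion times and tardiness:
  Job 1: p=6, d=7, C=6, tardiness=max(0,6-7)=0
  Job 2: p=8, d=9, C=14, tardiness=max(0,14-9)=5
  Job 3: p=6, d=11, C=20, tardiness=max(0,20-11)=9
  Job 4: p=4, d=23, C=24, tardiness=max(0,24-23)=1
  Job 5: p=2, d=24, C=26, tardiness=max(0,26-24)=2
Total tardiness = 17

17


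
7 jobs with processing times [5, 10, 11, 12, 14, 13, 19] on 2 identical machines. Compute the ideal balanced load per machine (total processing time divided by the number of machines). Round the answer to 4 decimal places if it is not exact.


Total processing time = 5 + 10 + 11 + 12 + 14 + 13 + 19 = 84
Number of machines = 2
Ideal balanced load = 84 / 2 = 42.0

42.0


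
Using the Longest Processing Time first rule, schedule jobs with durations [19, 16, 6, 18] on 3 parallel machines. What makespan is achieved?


Sort jobs in decreasing order (LPT): [19, 18, 16, 6]
Assign each job to the least loaded machine:
  Machine 1: jobs [19], load = 19
  Machine 2: jobs [18], load = 18
  Machine 3: jobs [16, 6], load = 22
Makespan = max load = 22

22


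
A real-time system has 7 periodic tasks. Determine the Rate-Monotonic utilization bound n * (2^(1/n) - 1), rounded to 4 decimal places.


Compute 2^(1/7) = 1.1040895137
Subtract 1: 1.1040895137 - 1 = 0.1040895137
Multiply by n: 7 * 0.1040895137 = 0.7286265959
Round to 4 dp: 0.7286

0.7286


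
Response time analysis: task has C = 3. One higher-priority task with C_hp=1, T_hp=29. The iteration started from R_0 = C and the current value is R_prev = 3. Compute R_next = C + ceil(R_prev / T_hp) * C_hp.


R_next = C + ceil(R_prev / T_hp) * C_hp
ceil(3 / 29) = ceil(0.1034) = 1
Interference = 1 * 1 = 1
R_next = 3 + 1 = 4

4


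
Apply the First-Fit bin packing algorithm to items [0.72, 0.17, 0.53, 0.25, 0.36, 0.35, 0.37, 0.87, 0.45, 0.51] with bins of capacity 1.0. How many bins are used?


Place items sequentially using First-Fit:
  Item 0.72 -> new Bin 1
  Item 0.17 -> Bin 1 (now 0.89)
  Item 0.53 -> new Bin 2
  Item 0.25 -> Bin 2 (now 0.78)
  Item 0.36 -> new Bin 3
  Item 0.35 -> Bin 3 (now 0.71)
  Item 0.37 -> new Bin 4
  Item 0.87 -> new Bin 5
  Item 0.45 -> Bin 4 (now 0.82)
  Item 0.51 -> new Bin 6
Total bins used = 6

6


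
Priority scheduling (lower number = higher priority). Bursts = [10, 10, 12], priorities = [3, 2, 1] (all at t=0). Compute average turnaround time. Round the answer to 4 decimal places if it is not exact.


Sort by priority (ascending = highest first):
Order: [(1, 12), (2, 10), (3, 10)]
Completion times:
  Priority 1, burst=12, C=12
  Priority 2, burst=10, C=22
  Priority 3, burst=10, C=32
Average turnaround = 66/3 = 22.0

22.0


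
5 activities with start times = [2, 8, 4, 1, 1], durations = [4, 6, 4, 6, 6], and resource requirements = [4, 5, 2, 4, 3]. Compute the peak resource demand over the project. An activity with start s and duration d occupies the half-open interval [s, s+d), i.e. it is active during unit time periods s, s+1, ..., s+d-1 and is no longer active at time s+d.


Each activity i is active on [start_i, start_i + duration_i).
Compute total resource usage per time slot:
  t=0: active resources = [], total = 0
  t=1: active resources = [4, 3], total = 7
  t=2: active resources = [4, 4, 3], total = 11
  t=3: active resources = [4, 4, 3], total = 11
  t=4: active resources = [4, 2, 4, 3], total = 13
  t=5: active resources = [4, 2, 4, 3], total = 13
  t=6: active resources = [2, 4, 3], total = 9
  t=7: active resources = [2], total = 2
  t=8: active resources = [5], total = 5
  t=9: active resources = [5], total = 5
  t=10: active resources = [5], total = 5
  t=11: active resources = [5], total = 5
  t=12: active resources = [5], total = 5
  t=13: active resources = [5], total = 5
Peak resource demand = 13

13


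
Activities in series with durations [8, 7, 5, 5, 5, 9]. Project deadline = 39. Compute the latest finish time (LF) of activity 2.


LF(activity 2) = deadline - sum of successor durations
Successors: activities 3 through 6 with durations [5, 5, 5, 9]
Sum of successor durations = 24
LF = 39 - 24 = 15

15


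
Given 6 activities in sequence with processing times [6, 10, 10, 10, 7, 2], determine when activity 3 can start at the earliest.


Activity 3 starts after activities 1 through 2 complete.
Predecessor durations: [6, 10]
ES = 6 + 10 = 16

16


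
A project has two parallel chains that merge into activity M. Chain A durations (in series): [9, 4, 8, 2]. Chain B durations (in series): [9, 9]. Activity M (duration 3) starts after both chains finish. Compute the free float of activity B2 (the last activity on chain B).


ES(B2) = sum of predecessors on chain B = 9
EF(B2) = ES + duration = 9 + 9 = 18
Successor of B2 is M. ES(M) = max(sum(A), sum(B)) = max(23, 18) = 23
Free float = ES(successor) - EF(current) = 23 - 18 = 5

5


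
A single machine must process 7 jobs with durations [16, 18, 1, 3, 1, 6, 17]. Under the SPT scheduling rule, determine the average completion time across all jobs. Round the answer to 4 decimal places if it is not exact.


Sort jobs by processing time (SPT order): [1, 1, 3, 6, 16, 17, 18]
Compute completion times sequentially:
  Job 1: processing = 1, completes at 1
  Job 2: processing = 1, completes at 2
  Job 3: processing = 3, completes at 5
  Job 4: processing = 6, completes at 11
  Job 5: processing = 16, completes at 27
  Job 6: processing = 17, completes at 44
  Job 7: processing = 18, completes at 62
Sum of completion times = 152
Average completion time = 152/7 = 21.7143

21.7143


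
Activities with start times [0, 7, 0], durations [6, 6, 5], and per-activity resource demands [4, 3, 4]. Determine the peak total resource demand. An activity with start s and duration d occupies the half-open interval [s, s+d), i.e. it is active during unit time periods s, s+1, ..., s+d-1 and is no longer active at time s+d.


Each activity i is active on [start_i, start_i + duration_i).
Compute total resource usage per time slot:
  t=0: active resources = [4, 4], total = 8
  t=1: active resources = [4, 4], total = 8
  t=2: active resources = [4, 4], total = 8
  t=3: active resources = [4, 4], total = 8
  t=4: active resources = [4, 4], total = 8
  t=5: active resources = [4], total = 4
  t=6: active resources = [], total = 0
  t=7: active resources = [3], total = 3
  t=8: active resources = [3], total = 3
  t=9: active resources = [3], total = 3
  t=10: active resources = [3], total = 3
  t=11: active resources = [3], total = 3
  t=12: active resources = [3], total = 3
Peak resource demand = 8

8


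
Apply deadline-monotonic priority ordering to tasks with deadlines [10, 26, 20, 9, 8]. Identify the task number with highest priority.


Sort tasks by relative deadline (ascending):
  Task 5: deadline = 8
  Task 4: deadline = 9
  Task 1: deadline = 10
  Task 3: deadline = 20
  Task 2: deadline = 26
Priority order (highest first): [5, 4, 1, 3, 2]
Highest priority task = 5

5


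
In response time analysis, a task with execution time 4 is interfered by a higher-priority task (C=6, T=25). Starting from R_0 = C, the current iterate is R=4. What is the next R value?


R_next = C + ceil(R_prev / T_hp) * C_hp
ceil(4 / 25) = ceil(0.16) = 1
Interference = 1 * 6 = 6
R_next = 4 + 6 = 10

10


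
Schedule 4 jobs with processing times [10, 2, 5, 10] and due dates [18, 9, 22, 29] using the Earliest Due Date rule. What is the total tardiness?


Sort by due date (EDD order): [(2, 9), (10, 18), (5, 22), (10, 29)]
Compute completion times and tardiness:
  Job 1: p=2, d=9, C=2, tardiness=max(0,2-9)=0
  Job 2: p=10, d=18, C=12, tardiness=max(0,12-18)=0
  Job 3: p=5, d=22, C=17, tardiness=max(0,17-22)=0
  Job 4: p=10, d=29, C=27, tardiness=max(0,27-29)=0
Total tardiness = 0

0


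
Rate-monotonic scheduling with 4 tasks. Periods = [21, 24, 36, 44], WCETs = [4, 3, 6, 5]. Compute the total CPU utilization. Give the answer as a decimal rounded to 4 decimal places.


Compute individual utilizations (exact fractions):
  Task 1: C/T = 4/21 (approx. 0.1905)
  Task 2: C/T = 3/24 = 1/8 (approx. 0.125)
  Task 3: C/T = 6/36 = 1/6 (approx. 0.1667)
  Task 4: C/T = 5/44 (approx. 0.1136)
Total utilization U = 4/21 + 1/8 + 1/6 + 5/44 = 367/616
Rounded to 4 decimal places: U = 0.5958
RM (Liu & Layland) bound for 4 tasks = 0.756828; compare with U = 367/616 (approx. 0.595779)
U <= bound, so schedulable by RM sufficient condition.

0.5958


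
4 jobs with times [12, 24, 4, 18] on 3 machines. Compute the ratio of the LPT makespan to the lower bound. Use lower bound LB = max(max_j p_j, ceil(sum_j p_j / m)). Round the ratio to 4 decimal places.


LPT order: [24, 18, 12, 4]
Machine loads after assignment: [24, 18, 16]
LPT makespan = 24
Lower bound = max(max_job, ceil(total/3)) = max(24, 20) = 24
Ratio = 24 / 24 = 1.0

1.0


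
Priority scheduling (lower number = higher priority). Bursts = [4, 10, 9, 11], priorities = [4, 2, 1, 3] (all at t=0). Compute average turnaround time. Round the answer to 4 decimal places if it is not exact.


Sort by priority (ascending = highest first):
Order: [(1, 9), (2, 10), (3, 11), (4, 4)]
Completion times:
  Priority 1, burst=9, C=9
  Priority 2, burst=10, C=19
  Priority 3, burst=11, C=30
  Priority 4, burst=4, C=34
Average turnaround = 92/4 = 23.0

23.0


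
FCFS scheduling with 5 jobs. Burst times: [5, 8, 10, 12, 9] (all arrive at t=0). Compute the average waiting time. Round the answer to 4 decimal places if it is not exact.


FCFS order (as given): [5, 8, 10, 12, 9]
Waiting times:
  Job 1: wait = 0
  Job 2: wait = 5
  Job 3: wait = 13
  Job 4: wait = 23
  Job 5: wait = 35
Sum of waiting times = 76
Average waiting time = 76/5 = 15.2

15.2


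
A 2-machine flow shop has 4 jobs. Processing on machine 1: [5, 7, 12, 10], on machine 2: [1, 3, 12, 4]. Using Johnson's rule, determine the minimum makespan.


Apply Johnson's rule:
  Group 1 (a <= b): [(3, 12, 12)]
  Group 2 (a > b): [(4, 10, 4), (2, 7, 3), (1, 5, 1)]
Optimal job order: [3, 4, 2, 1]
Schedule:
  Job 3: M1 done at 12, M2 done at 24
  Job 4: M1 done at 22, M2 done at 28
  Job 2: M1 done at 29, M2 done at 32
  Job 1: M1 done at 34, M2 done at 35
Makespan = 35

35


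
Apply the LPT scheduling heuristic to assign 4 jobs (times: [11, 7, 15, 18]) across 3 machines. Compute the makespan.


Sort jobs in decreasing order (LPT): [18, 15, 11, 7]
Assign each job to the least loaded machine:
  Machine 1: jobs [18], load = 18
  Machine 2: jobs [15], load = 15
  Machine 3: jobs [11, 7], load = 18
Makespan = max load = 18

18


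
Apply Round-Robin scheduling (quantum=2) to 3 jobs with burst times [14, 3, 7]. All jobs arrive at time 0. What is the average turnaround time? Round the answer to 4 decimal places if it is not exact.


Time quantum = 2
Execution trace:
  J1 runs 2 units, time = 2
  J2 runs 2 units, time = 4
  J3 runs 2 units, time = 6
  J1 runs 2 units, time = 8
  J2 runs 1 units, time = 9
  J3 runs 2 units, time = 11
  J1 runs 2 units, time = 13
  J3 runs 2 units, time = 15
  J1 runs 2 units, time = 17
  J3 runs 1 units, time = 18
  J1 runs 2 units, time = 20
  J1 runs 2 units, time = 22
  J1 runs 2 units, time = 24
Finish times: [24, 9, 18]
Average turnaround = 51/3 = 17.0

17.0


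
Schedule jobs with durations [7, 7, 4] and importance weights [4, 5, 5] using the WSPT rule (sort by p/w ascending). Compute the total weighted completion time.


Compute p/w ratios and sort ascending (WSPT): [(4, 5), (7, 5), (7, 4)]
Compute weighted completion times:
  Job (p=4,w=5): C=4, w*C=5*4=20
  Job (p=7,w=5): C=11, w*C=5*11=55
  Job (p=7,w=4): C=18, w*C=4*18=72
Total weighted completion time = 147

147


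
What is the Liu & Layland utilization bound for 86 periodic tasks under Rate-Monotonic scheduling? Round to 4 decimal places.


Compute 2^(1/86) = 1.0080924190
Subtract 1: 1.0080924190 - 1 = 0.0080924190
Multiply by n: 86 * 0.0080924190 = 0.6959480340
Round to 4 dp: 0.6959

0.6959


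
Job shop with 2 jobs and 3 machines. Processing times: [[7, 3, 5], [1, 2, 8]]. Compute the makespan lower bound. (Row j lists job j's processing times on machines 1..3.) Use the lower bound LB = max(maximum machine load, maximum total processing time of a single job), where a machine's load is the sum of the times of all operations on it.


Machine loads:
  Machine 1: 7 + 1 = 8
  Machine 2: 3 + 2 = 5
  Machine 3: 5 + 8 = 13
Max machine load = 13
Job totals:
  Job 1: 15
  Job 2: 11
Max job total = 15
Lower bound = max(13, 15) = 15

15


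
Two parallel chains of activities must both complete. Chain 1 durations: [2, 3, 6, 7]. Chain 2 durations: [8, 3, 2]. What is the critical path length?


Path A total = 2 + 3 + 6 + 7 = 18
Path B total = 8 + 3 + 2 = 13
Critical path = longest path = max(18, 13) = 18

18


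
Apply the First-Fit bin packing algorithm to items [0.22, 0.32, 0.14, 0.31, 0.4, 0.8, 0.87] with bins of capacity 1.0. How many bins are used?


Place items sequentially using First-Fit:
  Item 0.22 -> new Bin 1
  Item 0.32 -> Bin 1 (now 0.54)
  Item 0.14 -> Bin 1 (now 0.68)
  Item 0.31 -> Bin 1 (now 0.99)
  Item 0.4 -> new Bin 2
  Item 0.8 -> new Bin 3
  Item 0.87 -> new Bin 4
Total bins used = 4

4


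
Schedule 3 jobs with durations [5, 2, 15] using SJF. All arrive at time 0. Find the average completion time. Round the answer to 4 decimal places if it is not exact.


SJF order (ascending): [2, 5, 15]
Completion times:
  Job 1: burst=2, C=2
  Job 2: burst=5, C=7
  Job 3: burst=15, C=22
Average completion = 31/3 = 10.3333

10.3333


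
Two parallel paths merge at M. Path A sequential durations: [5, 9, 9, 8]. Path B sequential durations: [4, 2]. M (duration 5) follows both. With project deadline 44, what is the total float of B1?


Forward pass: ES(B1) = sum of predecessors on chain B = 0
EF = ES + duration = 0 + 4 = 4
Backward pass: LF(M) = deadline = 44; LS(M) = 44 - 5 = 39
LF(B1) = LS(M) - sum(successors on chain B) = 39 - 2 = 37
LS = LF - duration = 37 - 4 = 33
Total float = LS - ES = 33 - 0 = 33

33


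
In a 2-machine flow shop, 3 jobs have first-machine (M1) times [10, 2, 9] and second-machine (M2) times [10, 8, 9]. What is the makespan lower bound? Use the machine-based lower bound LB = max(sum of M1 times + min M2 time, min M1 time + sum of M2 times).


LB1 = sum(M1 times) + min(M2 times) = 21 + 8 = 29
LB2 = min(M1 times) + sum(M2 times) = 2 + 27 = 29
Lower bound = max(LB1, LB2) = max(29, 29) = 29

29


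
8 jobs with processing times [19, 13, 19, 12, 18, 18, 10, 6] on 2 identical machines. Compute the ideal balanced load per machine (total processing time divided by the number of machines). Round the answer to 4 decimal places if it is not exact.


Total processing time = 19 + 13 + 19 + 12 + 18 + 18 + 10 + 6 = 115
Number of machines = 2
Ideal balanced load = 115 / 2 = 57.5

57.5


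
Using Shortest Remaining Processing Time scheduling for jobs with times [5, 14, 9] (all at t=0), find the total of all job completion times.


Since all jobs arrive at t=0, SRPT equals SPT ordering.
SPT order: [5, 9, 14]
Completion times:
  Job 1: p=5, C=5
  Job 2: p=9, C=14
  Job 3: p=14, C=28
Total completion time = 5 + 14 + 28 = 47

47


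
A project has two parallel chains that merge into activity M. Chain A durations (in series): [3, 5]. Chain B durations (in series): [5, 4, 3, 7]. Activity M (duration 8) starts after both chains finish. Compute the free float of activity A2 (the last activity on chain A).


ES(A2) = sum of predecessors on chain A = 3
EF(A2) = ES + duration = 3 + 5 = 8
Successor of A2 is M. ES(M) = max(sum(A), sum(B)) = max(8, 19) = 19
Free float = ES(successor) - EF(current) = 19 - 8 = 11

11
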